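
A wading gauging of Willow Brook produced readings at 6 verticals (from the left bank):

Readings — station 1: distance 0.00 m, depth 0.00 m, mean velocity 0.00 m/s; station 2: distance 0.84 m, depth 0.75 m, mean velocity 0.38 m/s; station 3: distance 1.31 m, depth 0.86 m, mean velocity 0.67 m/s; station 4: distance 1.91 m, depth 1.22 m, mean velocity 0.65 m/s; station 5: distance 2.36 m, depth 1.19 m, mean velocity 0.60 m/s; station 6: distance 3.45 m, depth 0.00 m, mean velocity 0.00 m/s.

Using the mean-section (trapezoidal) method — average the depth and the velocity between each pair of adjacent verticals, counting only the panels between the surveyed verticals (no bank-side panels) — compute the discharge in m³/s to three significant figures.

1.20 m³/s

Panel 1-2: Δb = 0.84 m, d̄ = (0.00+0.75)/2 = 0.375, v̄ = (0.00+0.38)/2 = 0.19 → q = 0.84×0.375×0.19 = 0.05985 m³/s
Panel 2-3: Δb = 0.47 m, d̄ = (0.75+0.86)/2 = 0.805, v̄ = (0.38+0.67)/2 = 0.525 → q = 0.47×0.805×0.525 = 0.1986 m³/s
Panel 3-4: Δb = 0.6 m, d̄ = (0.86+1.22)/2 = 1.04, v̄ = (0.67+0.65)/2 = 0.66 → q = 0.6×1.04×0.66 = 0.4118 m³/s
Panel 4-5: Δb = 0.45 m, d̄ = (1.22+1.19)/2 = 1.205, v̄ = (0.65+0.60)/2 = 0.625 → q = 0.45×1.205×0.625 = 0.3389 m³/s
Panel 5-6: Δb = 1.09 m, d̄ = (1.19+0.00)/2 = 0.595, v̄ = (0.60+0.00)/2 = 0.3 → q = 1.09×0.595×0.3 = 0.1946 m³/s
Q = Σ q = 1.204 m³/s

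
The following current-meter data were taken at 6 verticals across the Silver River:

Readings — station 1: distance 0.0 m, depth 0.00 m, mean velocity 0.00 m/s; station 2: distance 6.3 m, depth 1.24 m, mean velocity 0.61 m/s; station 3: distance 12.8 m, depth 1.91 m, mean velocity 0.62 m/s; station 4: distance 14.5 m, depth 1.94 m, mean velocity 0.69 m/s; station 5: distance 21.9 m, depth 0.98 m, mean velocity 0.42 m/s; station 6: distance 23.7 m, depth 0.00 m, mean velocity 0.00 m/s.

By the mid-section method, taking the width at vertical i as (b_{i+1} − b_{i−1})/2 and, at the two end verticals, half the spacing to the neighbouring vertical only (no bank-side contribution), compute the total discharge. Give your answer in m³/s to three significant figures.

w_2 = (12.8 − 0.0)/2 = 6.4 m; q_2 = 0.61 × 1.24 × 6.4 = 4.841 m³/s
w_3 = (14.5 − 6.3)/2 = 4.1 m; q_3 = 0.62 × 1.91 × 4.1 = 4.855 m³/s
w_4 = (21.9 − 12.8)/2 = 4.55 m; q_4 = 0.69 × 1.94 × 4.55 = 6.091 m³/s
w_5 = (23.7 − 14.5)/2 = 4.6 m; q_5 = 0.42 × 0.98 × 4.6 = 1.893 m³/s
Stations 1, 6 contribute zero (depth or velocity is 0).
Q = Σ qᵢ = 17.68 m³/s

17.7 m³/s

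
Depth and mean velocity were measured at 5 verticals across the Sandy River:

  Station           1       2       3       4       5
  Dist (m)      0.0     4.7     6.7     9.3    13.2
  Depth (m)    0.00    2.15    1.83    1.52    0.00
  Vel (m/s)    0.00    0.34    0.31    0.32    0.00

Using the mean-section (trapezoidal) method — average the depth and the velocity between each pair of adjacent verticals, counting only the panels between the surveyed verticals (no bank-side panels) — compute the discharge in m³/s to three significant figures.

Panel 1-2: Δb = 4.7 m, d̄ = (0.00+2.15)/2 = 1.075, v̄ = (0.00+0.34)/2 = 0.17 → q = 4.7×1.075×0.17 = 0.8589 m³/s
Panel 2-3: Δb = 2 m, d̄ = (2.15+1.83)/2 = 1.99, v̄ = (0.34+0.31)/2 = 0.325 → q = 2×1.99×0.325 = 1.294 m³/s
Panel 3-4: Δb = 2.6 m, d̄ = (1.83+1.52)/2 = 1.675, v̄ = (0.31+0.32)/2 = 0.315 → q = 2.6×1.675×0.315 = 1.372 m³/s
Panel 4-5: Δb = 3.9 m, d̄ = (1.52+0.00)/2 = 0.76, v̄ = (0.32+0.00)/2 = 0.16 → q = 3.9×0.76×0.16 = 0.4742 m³/s
Q = Σ q = 3.998 m³/s

4.00 m³/s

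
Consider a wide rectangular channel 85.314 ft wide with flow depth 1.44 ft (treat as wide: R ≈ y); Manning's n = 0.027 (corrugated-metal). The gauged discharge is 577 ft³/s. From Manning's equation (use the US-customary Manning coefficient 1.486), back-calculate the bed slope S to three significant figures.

0.00448

A = b·y = 85.314 × 1.44 = 122.9 ft²
Wide channel: R ≈ y = 1.44 ft
S = (Q·n / (1.486·A·R^(2/3)))² = (577×0.027 / (1.486×122.9×1.275))² = 0.004478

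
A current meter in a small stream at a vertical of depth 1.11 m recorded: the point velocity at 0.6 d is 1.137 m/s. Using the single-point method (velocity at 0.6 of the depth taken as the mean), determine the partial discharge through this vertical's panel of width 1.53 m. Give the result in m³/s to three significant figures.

v̄ = v₀.₆ = 1.137 m/s
q = v̄ × d × w = 1.137 × 1.11 × 1.53 = 1.931 m³/s

1.93 m³/s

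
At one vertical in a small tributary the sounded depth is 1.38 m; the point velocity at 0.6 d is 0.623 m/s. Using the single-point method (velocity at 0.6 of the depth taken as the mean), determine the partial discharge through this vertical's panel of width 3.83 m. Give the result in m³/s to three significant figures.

v̄ = v₀.₆ = 0.623 m/s
q = v̄ × d × w = 0.6230 × 1.38 × 3.83 = 3.293 m³/s

3.29 m³/s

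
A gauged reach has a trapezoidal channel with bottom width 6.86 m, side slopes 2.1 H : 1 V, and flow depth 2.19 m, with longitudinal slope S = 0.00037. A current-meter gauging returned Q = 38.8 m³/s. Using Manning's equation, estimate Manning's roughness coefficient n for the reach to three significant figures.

0.0161

A = (b + z·y)·y = (6.86 + 2.1×2.19)×2.19 = 25.10 m²
P = b + 2y√(1+z²) = 6.86 + 2×2.19×√(1+2.1²) = 17.05 m
R = A/P = 25.10/17.05 = 1.472 m
n = (1/Q)·A·R^(2/3)·S^(1/2) = (1/38.8) × 25.10 × 1.294 × 0.01924 = 0.01610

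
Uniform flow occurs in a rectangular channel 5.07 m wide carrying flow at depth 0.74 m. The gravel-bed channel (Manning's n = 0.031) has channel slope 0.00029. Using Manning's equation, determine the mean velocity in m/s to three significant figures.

0.379 m/s

A = b·y = 5.07 × 0.74 = 3.752 m²
P = b + 2y = 5.07 + 2×0.74 = 6.550 m
R = A/P = 3.752/6.550 = 0.5728 m
Q = (1/n)·A·R^(2/3)·S^(1/2) = (1/0.031) × 3.752 × 0.5728^(2/3) × 0.00029^(1/2) = 1.421 m³/s
V = Q/A = 1.421/3.752 = 0.3789 m/s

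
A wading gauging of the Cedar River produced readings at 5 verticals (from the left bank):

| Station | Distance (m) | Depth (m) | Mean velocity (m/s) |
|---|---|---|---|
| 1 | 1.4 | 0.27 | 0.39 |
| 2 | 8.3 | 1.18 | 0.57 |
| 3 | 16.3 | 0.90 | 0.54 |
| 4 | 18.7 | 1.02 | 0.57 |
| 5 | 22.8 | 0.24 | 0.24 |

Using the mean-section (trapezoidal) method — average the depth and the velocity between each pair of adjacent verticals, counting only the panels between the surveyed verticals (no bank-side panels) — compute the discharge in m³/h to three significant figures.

Panel 1-2: Δb = 6.9 m, d̄ = (0.27+1.18)/2 = 0.725, v̄ = (0.39+0.57)/2 = 0.48 → q = 6.9×0.725×0.48 = 2.401 m³/s
Panel 2-3: Δb = 8 m, d̄ = (1.18+0.90)/2 = 1.04, v̄ = (0.57+0.54)/2 = 0.555 → q = 8×1.04×0.555 = 4.618 m³/s
Panel 3-4: Δb = 2.4 m, d̄ = (0.90+1.02)/2 = 0.96, v̄ = (0.54+0.57)/2 = 0.555 → q = 2.4×0.96×0.555 = 1.279 m³/s
Panel 4-5: Δb = 4.1 m, d̄ = (1.02+0.24)/2 = 0.63, v̄ = (0.57+0.24)/2 = 0.405 → q = 4.1×0.63×0.405 = 1.046 m³/s
Q = Σ q = 9.344 m³/s
= 9.344 × 3600 = 33640 m³/h

33600 m³/h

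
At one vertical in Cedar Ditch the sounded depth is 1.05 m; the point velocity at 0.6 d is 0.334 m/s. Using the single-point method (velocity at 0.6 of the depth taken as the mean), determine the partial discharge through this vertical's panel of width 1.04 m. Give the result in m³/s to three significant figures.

0.365 m³/s

v̄ = v₀.₆ = 0.334 m/s
q = v̄ × d × w = 0.3340 × 1.05 × 1.04 = 0.3647 m³/s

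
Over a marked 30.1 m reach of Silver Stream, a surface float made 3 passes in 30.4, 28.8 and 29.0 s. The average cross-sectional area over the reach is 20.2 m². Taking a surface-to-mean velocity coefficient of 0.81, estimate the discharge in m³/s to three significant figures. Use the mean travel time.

t̄ = (30.4 + 28.8 + 29.0) / 3 = 29.4 s
v_surface = L / t̄ = 30.1 / 29.4 = 1.024 m/s
v_mean = 0.81 × 1.024 = 0.8293 m/s
Q = A × v_mean = 20.2 × 0.8293 = 16.75 m³/s

16.8 m³/s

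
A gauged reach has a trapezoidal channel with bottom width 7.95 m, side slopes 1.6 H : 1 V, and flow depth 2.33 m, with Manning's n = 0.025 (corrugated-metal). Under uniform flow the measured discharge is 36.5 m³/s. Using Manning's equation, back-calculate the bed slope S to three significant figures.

0.000589

A = (b + z·y)·y = (7.95 + 1.6×2.33)×2.33 = 27.21 m²
P = b + 2y√(1+z²) = 7.95 + 2×2.33×√(1+1.6²) = 16.74 m
R = A/P = 27.21/16.74 = 1.625 m
S = (Q·n / (1·A·R^(2/3)))² = (36.5×0.025 / (1×27.21×1.382))² = 0.0005886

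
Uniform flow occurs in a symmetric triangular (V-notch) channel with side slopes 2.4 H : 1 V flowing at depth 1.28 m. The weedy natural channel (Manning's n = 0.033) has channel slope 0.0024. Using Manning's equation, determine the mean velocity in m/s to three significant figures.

1.05 m/s

A = z·y² = 2.4×1.28² = 3.932 m²
P = 2y√(1+z²) = 2×1.28×√(1+2.4²) = 6.656 m
R = A/P = 3.932/6.656 = 0.5908 m
Q = (1/n)·A·R^(2/3)·S^(1/2) = (1/0.033) × 3.932 × 0.5908^(2/3) × 0.0024^(1/2) = 4.110 m³/s
V = Q/A = 4.110/3.932 = 1.045 m/s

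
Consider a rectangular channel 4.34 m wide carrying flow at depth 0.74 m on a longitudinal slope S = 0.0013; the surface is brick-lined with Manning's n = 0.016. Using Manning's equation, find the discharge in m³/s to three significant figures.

4.87 m³/s

A = b·y = 4.34 × 0.74 = 3.212 m²
P = b + 2y = 4.34 + 2×0.74 = 5.820 m
R = A/P = 3.212/5.820 = 0.5518 m
Q = (1/n)·A·R^(2/3)·S^(1/2) = (1/0.016) × 3.212 × 0.5518^(2/3) × 0.0013^(1/2) = 4.869 m³/s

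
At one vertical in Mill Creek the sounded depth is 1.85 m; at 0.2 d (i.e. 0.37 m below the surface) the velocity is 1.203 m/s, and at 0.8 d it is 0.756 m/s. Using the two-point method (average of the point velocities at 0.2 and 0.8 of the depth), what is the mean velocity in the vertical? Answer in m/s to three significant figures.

0.980 m/s

v̄ = (1.203 + 0.756) / 2 = 0.9795 m/s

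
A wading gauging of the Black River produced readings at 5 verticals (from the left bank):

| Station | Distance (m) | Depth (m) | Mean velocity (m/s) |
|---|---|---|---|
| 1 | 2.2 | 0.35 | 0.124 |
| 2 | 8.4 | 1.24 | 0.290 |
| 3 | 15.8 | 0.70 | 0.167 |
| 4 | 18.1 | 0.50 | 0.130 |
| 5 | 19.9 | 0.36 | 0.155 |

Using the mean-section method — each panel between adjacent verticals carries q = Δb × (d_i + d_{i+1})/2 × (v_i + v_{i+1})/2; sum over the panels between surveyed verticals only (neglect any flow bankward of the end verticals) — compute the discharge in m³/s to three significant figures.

2.98 m³/s

Panel 1-2: Δb = 6.2 m, d̄ = (0.35+1.24)/2 = 0.795, v̄ = (0.124+0.290)/2 = 0.207 → q = 6.2×0.795×0.207 = 1.020 m³/s
Panel 2-3: Δb = 7.4 m, d̄ = (1.24+0.70)/2 = 0.97, v̄ = (0.290+0.167)/2 = 0.2285 → q = 7.4×0.97×0.2285 = 1.640 m³/s
Panel 3-4: Δb = 2.3 m, d̄ = (0.70+0.50)/2 = 0.6, v̄ = (0.167+0.130)/2 = 0.1485 → q = 2.3×0.6×0.1485 = 0.2049 m³/s
Panel 4-5: Δb = 1.8 m, d̄ = (0.50+0.36)/2 = 0.43, v̄ = (0.130+0.155)/2 = 0.1425 → q = 1.8×0.43×0.1425 = 0.1103 m³/s
Q = Σ q = 2.976 m³/s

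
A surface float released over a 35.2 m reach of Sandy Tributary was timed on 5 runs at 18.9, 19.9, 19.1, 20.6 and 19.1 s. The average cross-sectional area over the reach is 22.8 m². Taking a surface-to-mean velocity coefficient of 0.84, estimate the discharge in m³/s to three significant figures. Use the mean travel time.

34.5 m³/s

t̄ = (18.9 + 19.9 + 19.1 + 20.6 + 19.1) / 5 = 19.52 s
v_surface = L / t̄ = 35.2 / 19.52 = 1.803 m/s
v_mean = 0.84 × 1.803 = 1.515 m/s
Q = A × v_mean = 22.8 × 1.515 = 34.54 m³/s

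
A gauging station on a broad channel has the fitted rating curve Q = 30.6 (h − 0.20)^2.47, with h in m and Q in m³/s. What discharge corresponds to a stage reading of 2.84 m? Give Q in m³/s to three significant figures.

Q = 30.6 × (2.84 − 0.20)^2.47 = 30.6 × 2.64^2.47 = 336.6 m³/s

337 m³/s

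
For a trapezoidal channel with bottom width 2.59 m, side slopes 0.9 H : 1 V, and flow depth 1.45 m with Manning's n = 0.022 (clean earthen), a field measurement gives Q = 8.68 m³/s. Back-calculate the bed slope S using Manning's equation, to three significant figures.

0.00138

A = (b + z·y)·y = (2.59 + 0.9×1.45)×1.45 = 5.648 m²
P = b + 2y√(1+z²) = 2.59 + 2×1.45×√(1+0.9²) = 6.492 m
R = A/P = 5.648/6.492 = 0.8700 m
S = (Q·n / (1·A·R^(2/3)))² = (8.68×0.022 / (1×5.648×0.9113))² = 0.001376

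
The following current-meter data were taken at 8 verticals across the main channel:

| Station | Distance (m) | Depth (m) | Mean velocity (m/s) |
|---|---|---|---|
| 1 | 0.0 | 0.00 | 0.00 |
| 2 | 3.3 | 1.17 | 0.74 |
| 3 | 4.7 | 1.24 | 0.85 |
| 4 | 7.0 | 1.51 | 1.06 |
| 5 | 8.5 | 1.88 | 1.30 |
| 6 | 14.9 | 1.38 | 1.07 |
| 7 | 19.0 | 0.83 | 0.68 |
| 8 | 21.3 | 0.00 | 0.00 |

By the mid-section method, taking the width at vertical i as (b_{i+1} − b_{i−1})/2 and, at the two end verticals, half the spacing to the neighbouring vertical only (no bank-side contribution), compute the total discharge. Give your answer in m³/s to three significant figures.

26.2 m³/s

w_2 = (4.7 − 0.0)/2 = 2.35 m; q_2 = 0.74 × 1.17 × 2.35 = 2.035 m³/s
w_3 = (7.0 − 3.3)/2 = 1.85 m; q_3 = 0.85 × 1.24 × 1.85 = 1.950 m³/s
w_4 = (8.5 − 4.7)/2 = 1.9 m; q_4 = 1.06 × 1.51 × 1.9 = 3.041 m³/s
w_5 = (14.9 − 7.0)/2 = 3.95 m; q_5 = 1.30 × 1.88 × 3.95 = 9.654 m³/s
w_6 = (19.0 − 8.5)/2 = 5.25 m; q_6 = 1.07 × 1.38 × 5.25 = 7.752 m³/s
w_7 = (21.3 − 14.9)/2 = 3.2 m; q_7 = 0.68 × 0.83 × 3.2 = 1.806 m³/s
Stations 1, 8 contribute zero (depth or velocity is 0).
Q = Σ qᵢ = 26.24 m³/s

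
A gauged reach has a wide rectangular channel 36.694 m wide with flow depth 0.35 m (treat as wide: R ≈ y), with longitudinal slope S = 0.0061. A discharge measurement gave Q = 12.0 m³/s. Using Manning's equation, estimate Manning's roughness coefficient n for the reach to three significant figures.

A = b·y = 36.694 × 0.35 = 12.84 m²
Wide channel: R ≈ y = 0.35 m
n = (1/Q)·A·R^(2/3)·S^(1/2) = (1/12.0) × 12.84 × 0.4966 × 0.07810 = 0.04151

0.0415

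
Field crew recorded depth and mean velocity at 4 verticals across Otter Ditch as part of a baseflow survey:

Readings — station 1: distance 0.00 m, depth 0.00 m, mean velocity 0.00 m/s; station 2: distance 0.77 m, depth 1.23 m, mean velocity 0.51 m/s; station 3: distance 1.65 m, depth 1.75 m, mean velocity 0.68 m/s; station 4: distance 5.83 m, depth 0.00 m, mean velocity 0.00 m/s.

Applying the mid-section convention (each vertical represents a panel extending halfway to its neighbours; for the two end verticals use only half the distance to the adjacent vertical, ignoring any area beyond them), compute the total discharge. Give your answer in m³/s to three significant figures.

3.53 m³/s

w_2 = (1.65 − 0.00)/2 = 0.825 m; q_2 = 0.51 × 1.23 × 0.825 = 0.5175 m³/s
w_3 = (5.83 − 0.77)/2 = 2.53 m; q_3 = 0.68 × 1.75 × 2.53 = 3.011 m³/s
Stations 1, 4 contribute zero (depth or velocity is 0).
Q = Σ qᵢ = 3.528 m³/s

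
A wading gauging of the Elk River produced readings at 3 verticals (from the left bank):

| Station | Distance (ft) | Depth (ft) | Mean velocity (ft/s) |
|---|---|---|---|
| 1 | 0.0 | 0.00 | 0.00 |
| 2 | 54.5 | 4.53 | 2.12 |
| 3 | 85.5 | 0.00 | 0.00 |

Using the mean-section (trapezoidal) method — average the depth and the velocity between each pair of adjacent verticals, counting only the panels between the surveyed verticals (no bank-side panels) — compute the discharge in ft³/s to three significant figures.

205 ft³/s

Panel 1-2: Δb = 54.5 ft, d̄ = (0.00+4.53)/2 = 2.265, v̄ = (0.00+2.12)/2 = 1.06 → q = 54.5×2.265×1.06 = 130.8 ft³/s
Panel 2-3: Δb = 31 ft, d̄ = (4.53+0.00)/2 = 2.265, v̄ = (2.12+0.00)/2 = 1.06 → q = 31×2.265×1.06 = 74.43 ft³/s
Q = Σ q = 205.3 ft³/s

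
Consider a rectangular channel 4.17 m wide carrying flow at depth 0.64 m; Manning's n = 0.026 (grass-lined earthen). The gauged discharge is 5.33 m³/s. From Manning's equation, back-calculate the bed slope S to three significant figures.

0.00699

A = b·y = 4.17 × 0.64 = 2.669 m²
P = b + 2y = 4.17 + 2×0.64 = 5.450 m
R = A/P = 2.669/5.450 = 0.4897 m
S = (Q·n / (1·A·R^(2/3)))² = (5.33×0.026 / (1×2.669×0.6213))² = 0.006986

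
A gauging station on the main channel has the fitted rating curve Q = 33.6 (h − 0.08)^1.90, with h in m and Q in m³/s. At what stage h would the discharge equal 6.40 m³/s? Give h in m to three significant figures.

h − h₀ = (Q/C)^(1/b) = (6.40/33.6)^(1/1.90) = 0.4178 m
h = 0.08 + 0.4178 = 0.4978 m

0.498 m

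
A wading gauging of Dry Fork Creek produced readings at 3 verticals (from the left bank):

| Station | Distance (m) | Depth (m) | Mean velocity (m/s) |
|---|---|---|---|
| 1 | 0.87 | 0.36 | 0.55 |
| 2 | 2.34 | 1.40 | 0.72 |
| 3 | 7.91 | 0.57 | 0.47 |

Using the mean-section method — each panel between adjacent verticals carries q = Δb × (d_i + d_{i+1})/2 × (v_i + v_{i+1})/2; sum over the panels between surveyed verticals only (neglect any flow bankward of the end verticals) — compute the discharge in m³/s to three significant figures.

Panel 1-2: Δb = 1.47 m, d̄ = (0.36+1.40)/2 = 0.88, v̄ = (0.55+0.72)/2 = 0.635 → q = 1.47×0.88×0.635 = 0.8214 m³/s
Panel 2-3: Δb = 5.57 m, d̄ = (1.40+0.57)/2 = 0.985, v̄ = (0.72+0.47)/2 = 0.595 → q = 5.57×0.985×0.595 = 3.264 m³/s
Q = Σ q = 4.086 m³/s

4.09 m³/s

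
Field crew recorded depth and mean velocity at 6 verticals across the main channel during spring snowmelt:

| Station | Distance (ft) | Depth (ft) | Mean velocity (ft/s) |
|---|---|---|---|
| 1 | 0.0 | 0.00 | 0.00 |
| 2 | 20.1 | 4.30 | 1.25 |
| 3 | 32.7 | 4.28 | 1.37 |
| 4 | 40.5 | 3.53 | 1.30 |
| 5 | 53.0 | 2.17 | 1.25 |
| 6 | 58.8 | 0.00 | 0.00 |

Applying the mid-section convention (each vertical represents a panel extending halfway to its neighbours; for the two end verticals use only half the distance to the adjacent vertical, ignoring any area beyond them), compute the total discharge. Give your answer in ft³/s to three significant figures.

w_2 = (32.7 − 0.0)/2 = 16.35 ft; q_2 = 1.25 × 4.30 × 16.35 = 87.88 ft³/s
w_3 = (40.5 − 20.1)/2 = 10.2 ft; q_3 = 1.37 × 4.28 × 10.2 = 59.81 ft³/s
w_4 = (53.0 − 32.7)/2 = 10.15 ft; q_4 = 1.30 × 3.53 × 10.15 = 46.58 ft³/s
w_5 = (58.8 − 40.5)/2 = 9.15 ft; q_5 = 1.25 × 2.17 × 9.15 = 24.82 ft³/s
Stations 1, 6 contribute zero (depth or velocity is 0).
Q = Σ qᵢ = 219.1 ft³/s

219 ft³/s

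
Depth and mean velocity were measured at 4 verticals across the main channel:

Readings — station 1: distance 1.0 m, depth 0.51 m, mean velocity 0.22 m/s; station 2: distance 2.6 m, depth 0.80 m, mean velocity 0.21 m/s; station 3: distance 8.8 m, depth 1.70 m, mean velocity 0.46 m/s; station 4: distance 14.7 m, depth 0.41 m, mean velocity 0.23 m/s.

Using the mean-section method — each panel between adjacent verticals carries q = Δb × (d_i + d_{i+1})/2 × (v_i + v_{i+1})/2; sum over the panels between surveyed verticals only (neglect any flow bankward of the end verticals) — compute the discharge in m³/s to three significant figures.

Panel 1-2: Δb = 1.6 m, d̄ = (0.51+0.80)/2 = 0.655, v̄ = (0.22+0.21)/2 = 0.215 → q = 1.6×0.655×0.215 = 0.2253 m³/s
Panel 2-3: Δb = 6.2 m, d̄ = (0.80+1.70)/2 = 1.25, v̄ = (0.21+0.46)/2 = 0.335 → q = 6.2×1.25×0.335 = 2.596 m³/s
Panel 3-4: Δb = 5.9 m, d̄ = (1.70+0.41)/2 = 1.055, v̄ = (0.46+0.23)/2 = 0.345 → q = 5.9×1.055×0.345 = 2.147 m³/s
Q = Σ q = 4.969 m³/s

4.97 m³/s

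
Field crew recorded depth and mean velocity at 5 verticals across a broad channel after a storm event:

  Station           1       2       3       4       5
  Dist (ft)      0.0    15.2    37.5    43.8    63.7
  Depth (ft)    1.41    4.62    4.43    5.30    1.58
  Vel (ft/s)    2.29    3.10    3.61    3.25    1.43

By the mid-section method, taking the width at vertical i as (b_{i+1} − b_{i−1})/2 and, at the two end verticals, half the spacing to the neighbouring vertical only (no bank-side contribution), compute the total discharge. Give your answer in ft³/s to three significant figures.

w_1 = (15.2 − 0.0)/2 = 7.6 ft; q_1 = 2.29 × 1.41 × 7.6 = 24.54 ft³/s
w_2 = (37.5 − 0.0)/2 = 18.75 ft; q_2 = 3.10 × 4.62 × 18.75 = 268.5 ft³/s
w_3 = (43.8 − 15.2)/2 = 14.3 ft; q_3 = 3.61 × 4.43 × 14.3 = 228.7 ft³/s
w_4 = (63.7 − 37.5)/2 = 13.1 ft; q_4 = 3.25 × 5.30 × 13.1 = 225.6 ft³/s
w_5 = (63.7 − 43.8)/2 = 9.95 ft; q_5 = 1.43 × 1.58 × 9.95 = 22.48 ft³/s
Q = Σ qᵢ = 769.9 ft³/s

770 ft³/s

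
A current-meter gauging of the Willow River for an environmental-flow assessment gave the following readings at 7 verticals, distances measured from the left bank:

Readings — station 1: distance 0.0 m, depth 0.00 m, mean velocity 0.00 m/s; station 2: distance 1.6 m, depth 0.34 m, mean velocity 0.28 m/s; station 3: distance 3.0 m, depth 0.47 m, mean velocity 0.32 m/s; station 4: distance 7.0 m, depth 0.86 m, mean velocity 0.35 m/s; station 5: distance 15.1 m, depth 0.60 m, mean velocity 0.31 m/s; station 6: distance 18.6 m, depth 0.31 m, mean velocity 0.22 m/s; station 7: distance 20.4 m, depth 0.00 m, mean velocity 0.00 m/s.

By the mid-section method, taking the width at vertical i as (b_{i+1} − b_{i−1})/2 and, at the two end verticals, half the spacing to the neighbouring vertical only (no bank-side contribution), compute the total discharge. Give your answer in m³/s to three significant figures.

3.63 m³/s

w_2 = (3.0 − 0.0)/2 = 1.5 m; q_2 = 0.28 × 0.34 × 1.5 = 0.1428 m³/s
w_3 = (7.0 − 1.6)/2 = 2.7 m; q_3 = 0.32 × 0.47 × 2.7 = 0.4061 m³/s
w_4 = (15.1 − 3.0)/2 = 6.05 m; q_4 = 0.35 × 0.86 × 6.05 = 1.821 m³/s
w_5 = (18.6 − 7.0)/2 = 5.8 m; q_5 = 0.31 × 0.60 × 5.8 = 1.079 m³/s
w_6 = (20.4 − 15.1)/2 = 2.65 m; q_6 = 0.22 × 0.31 × 2.65 = 0.1807 m³/s
Stations 1, 7 contribute zero (depth or velocity is 0).
Q = Σ qᵢ = 3.629 m³/s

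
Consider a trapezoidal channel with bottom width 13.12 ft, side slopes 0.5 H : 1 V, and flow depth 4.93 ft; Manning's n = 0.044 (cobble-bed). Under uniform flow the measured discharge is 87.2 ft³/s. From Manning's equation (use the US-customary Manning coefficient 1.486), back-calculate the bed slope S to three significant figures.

0.000241

A = (b + z·y)·y = (13.12 + 0.5×4.93)×4.93 = 76.83 ft²
P = b + 2y√(1+z²) = 13.12 + 2×4.93×√(1+0.5²) = 24.14 ft
R = A/P = 76.83/24.14 = 3.182 ft
S = (Q·n / (1.486·A·R^(2/3)))² = (87.2×0.044 / (1.486×76.83×2.164))² = 0.0002412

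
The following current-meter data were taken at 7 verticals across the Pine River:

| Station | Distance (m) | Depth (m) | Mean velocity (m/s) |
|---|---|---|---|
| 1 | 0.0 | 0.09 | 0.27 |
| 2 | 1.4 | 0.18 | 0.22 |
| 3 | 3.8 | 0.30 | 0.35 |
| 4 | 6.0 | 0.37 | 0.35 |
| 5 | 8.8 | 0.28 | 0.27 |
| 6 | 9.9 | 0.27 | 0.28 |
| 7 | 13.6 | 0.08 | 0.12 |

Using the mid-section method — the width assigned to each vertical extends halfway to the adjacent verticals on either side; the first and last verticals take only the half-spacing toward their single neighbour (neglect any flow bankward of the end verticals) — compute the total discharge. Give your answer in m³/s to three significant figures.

w_1 = (1.4 − 0.0)/2 = 0.7 m; q_1 = 0.27 × 0.09 × 0.7 = 0.01701 m³/s
w_2 = (3.8 − 0.0)/2 = 1.9 m; q_2 = 0.22 × 0.18 × 1.9 = 0.07524 m³/s
w_3 = (6.0 − 1.4)/2 = 2.3 m; q_3 = 0.35 × 0.30 × 2.3 = 0.2415 m³/s
w_4 = (8.8 − 3.8)/2 = 2.5 m; q_4 = 0.35 × 0.37 × 2.5 = 0.3238 m³/s
w_5 = (9.9 − 6.0)/2 = 1.95 m; q_5 = 0.27 × 0.28 × 1.95 = 0.1474 m³/s
w_6 = (13.6 − 8.8)/2 = 2.4 m; q_6 = 0.28 × 0.27 × 2.4 = 0.1814 m³/s
w_7 = (13.6 − 9.9)/2 = 1.85 m; q_7 = 0.12 × 0.08 × 1.85 = 0.01776 m³/s
Q = Σ qᵢ = 1.004 m³/s

1.00 m³/s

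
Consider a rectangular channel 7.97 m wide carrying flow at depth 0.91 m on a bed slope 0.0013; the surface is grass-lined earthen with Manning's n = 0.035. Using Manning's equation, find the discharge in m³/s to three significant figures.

6.12 m³/s

A = b·y = 7.97 × 0.91 = 7.253 m²
P = b + 2y = 7.97 + 2×0.91 = 9.790 m
R = A/P = 7.253/9.790 = 0.7408 m
Q = (1/n)·A·R^(2/3)·S^(1/2) = (1/0.035) × 7.253 × 0.7408^(2/3) × 0.0013^(1/2) = 6.117 m³/s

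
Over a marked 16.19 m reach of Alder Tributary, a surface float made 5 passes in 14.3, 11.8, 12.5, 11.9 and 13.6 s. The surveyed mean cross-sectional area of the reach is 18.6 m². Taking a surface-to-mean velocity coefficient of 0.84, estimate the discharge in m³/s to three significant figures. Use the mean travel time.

19.7 m³/s

t̄ = (14.3 + 11.8 + 12.5 + 11.9 + 13.6) / 5 = 12.82 s
v_surface = L / t̄ = 16.19 / 12.82 = 1.263 m/s
v_mean = 0.84 × 1.263 = 1.061 m/s
Q = A × v_mean = 18.6 × 1.061 = 19.73 m³/s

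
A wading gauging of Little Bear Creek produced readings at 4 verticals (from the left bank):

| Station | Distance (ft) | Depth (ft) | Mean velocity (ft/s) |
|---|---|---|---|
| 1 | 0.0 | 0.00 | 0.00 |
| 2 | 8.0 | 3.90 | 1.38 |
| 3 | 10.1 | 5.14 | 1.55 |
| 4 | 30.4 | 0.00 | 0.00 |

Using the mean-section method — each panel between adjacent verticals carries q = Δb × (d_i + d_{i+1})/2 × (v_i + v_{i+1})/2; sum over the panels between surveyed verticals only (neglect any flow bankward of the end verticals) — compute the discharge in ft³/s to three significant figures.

65.1 ft³/s

Panel 1-2: Δb = 8 ft, d̄ = (0.00+3.90)/2 = 1.95, v̄ = (0.00+1.38)/2 = 0.69 → q = 8×1.95×0.69 = 10.76 ft³/s
Panel 2-3: Δb = 2.1 ft, d̄ = (3.90+5.14)/2 = 4.52, v̄ = (1.38+1.55)/2 = 1.465 → q = 2.1×4.52×1.465 = 13.91 ft³/s
Panel 3-4: Δb = 20.3 ft, d̄ = (5.14+0.00)/2 = 2.57, v̄ = (1.55+0.00)/2 = 0.775 → q = 20.3×2.57×0.775 = 40.43 ft³/s
Q = Σ q = 65.10 ft³/s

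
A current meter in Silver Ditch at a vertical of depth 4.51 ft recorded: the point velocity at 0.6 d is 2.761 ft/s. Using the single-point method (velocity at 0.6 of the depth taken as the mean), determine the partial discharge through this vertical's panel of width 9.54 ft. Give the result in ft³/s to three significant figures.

119 ft³/s

v̄ = v₀.₆ = 2.761 ft/s
q = v̄ × d × w = 2.761 × 4.51 × 9.54 = 118.8 ft³/s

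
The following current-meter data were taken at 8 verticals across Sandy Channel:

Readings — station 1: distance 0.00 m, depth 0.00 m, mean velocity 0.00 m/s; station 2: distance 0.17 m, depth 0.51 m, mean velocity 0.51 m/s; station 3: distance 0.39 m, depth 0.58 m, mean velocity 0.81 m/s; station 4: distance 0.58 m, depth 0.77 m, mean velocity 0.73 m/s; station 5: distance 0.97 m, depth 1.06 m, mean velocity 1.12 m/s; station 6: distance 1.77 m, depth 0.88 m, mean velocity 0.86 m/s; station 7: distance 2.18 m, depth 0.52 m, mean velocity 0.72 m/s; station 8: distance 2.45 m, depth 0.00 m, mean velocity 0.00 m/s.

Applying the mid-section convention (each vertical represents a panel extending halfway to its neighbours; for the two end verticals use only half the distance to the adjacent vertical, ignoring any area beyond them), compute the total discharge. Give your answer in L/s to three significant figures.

w_2 = (0.39 − 0.00)/2 = 0.195 m; q_2 = 0.51 × 0.51 × 0.195 = 0.05072 m³/s
w_3 = (0.58 − 0.17)/2 = 0.205 m; q_3 = 0.81 × 0.58 × 0.205 = 0.09631 m³/s
w_4 = (0.97 − 0.39)/2 = 0.29 m; q_4 = 0.73 × 0.77 × 0.29 = 0.1630 m³/s
w_5 = (1.77 − 0.58)/2 = 0.595 m; q_5 = 1.12 × 1.06 × 0.595 = 0.7064 m³/s
w_6 = (2.18 − 0.97)/2 = 0.605 m; q_6 = 0.86 × 0.88 × 0.605 = 0.4579 m³/s
w_7 = (2.45 − 1.77)/2 = 0.34 m; q_7 = 0.72 × 0.52 × 0.34 = 0.1273 m³/s
Stations 1, 8 contribute zero (depth or velocity is 0).
Q = Σ qᵢ = 1.602 m³/s
= 1.602 × 1000 = 1602 L/s

1600 L/s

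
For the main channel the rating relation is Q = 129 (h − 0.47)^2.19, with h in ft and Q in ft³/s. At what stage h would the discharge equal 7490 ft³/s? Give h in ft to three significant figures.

6.86 ft

h − h₀ = (Q/C)^(1/b) = (7490/129)^(1/2.19) = 6.389 ft
h = 0.47 + 6.389 = 6.859 ft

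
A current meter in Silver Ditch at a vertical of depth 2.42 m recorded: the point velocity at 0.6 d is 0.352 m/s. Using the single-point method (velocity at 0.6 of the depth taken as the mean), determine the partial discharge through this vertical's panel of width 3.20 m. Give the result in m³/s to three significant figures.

2.73 m³/s

v̄ = v₀.₆ = 0.352 m/s
q = v̄ × d × w = 0.3520 × 2.42 × 3.20 = 2.726 m³/s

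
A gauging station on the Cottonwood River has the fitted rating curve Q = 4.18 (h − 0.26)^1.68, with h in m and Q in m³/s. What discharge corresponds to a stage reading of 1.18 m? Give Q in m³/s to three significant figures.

3.63 m³/s

Q = 4.18 × (1.18 − 0.26)^1.68 = 4.18 × 0.92^1.68 = 3.634 m³/s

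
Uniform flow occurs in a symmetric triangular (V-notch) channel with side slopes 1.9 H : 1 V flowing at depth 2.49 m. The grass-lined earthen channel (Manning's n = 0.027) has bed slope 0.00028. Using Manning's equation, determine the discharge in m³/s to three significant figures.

7.79 m³/s

A = z·y² = 1.9×2.49² = 11.78 m²
P = 2y√(1+z²) = 2×2.49×√(1+1.9²) = 10.69 m
R = A/P = 11.78/10.69 = 1.102 m
Q = (1/n)·A·R^(2/3)·S^(1/2) = (1/0.027) × 11.78 × 1.102^(2/3) × 0.00028^(1/2) = 7.788 m³/s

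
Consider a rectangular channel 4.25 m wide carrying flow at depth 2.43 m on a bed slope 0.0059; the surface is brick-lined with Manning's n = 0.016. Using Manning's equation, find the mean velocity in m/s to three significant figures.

A = b·y = 4.25 × 2.43 = 10.33 m²
P = b + 2y = 4.25 + 2×2.43 = 9.110 m
R = A/P = 10.33/9.110 = 1.134 m
Q = (1/n)·A·R^(2/3)·S^(1/2) = (1/0.016) × 10.33 × 1.134^(2/3) × 0.0059^(1/2) = 53.90 m³/s
V = Q/A = 53.90/10.33 = 5.219 m/s

5.22 m/s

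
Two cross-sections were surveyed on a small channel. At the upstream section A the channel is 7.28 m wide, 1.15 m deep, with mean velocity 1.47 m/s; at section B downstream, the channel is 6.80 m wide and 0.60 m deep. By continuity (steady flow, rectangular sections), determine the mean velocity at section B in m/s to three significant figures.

3.02 m/s

Q = A₁V₁ = (7.28×1.15) × 1.47 = 12.31 m³/s
A₂ = 6.80 × 0.60 = 4.080 m²
V₂ = Q/A₂ = 12.31/4.080 = 3.016 m/s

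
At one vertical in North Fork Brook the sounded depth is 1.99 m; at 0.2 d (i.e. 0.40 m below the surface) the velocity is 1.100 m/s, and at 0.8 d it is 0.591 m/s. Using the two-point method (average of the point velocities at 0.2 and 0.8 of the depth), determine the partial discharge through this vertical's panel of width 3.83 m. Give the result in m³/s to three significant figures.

v̄ = (1.100 + 0.591) / 2 = 0.8455 m/s
q = v̄ × d × w = 0.8455 × 1.99 × 3.83 = 6.444 m³/s

6.44 m³/s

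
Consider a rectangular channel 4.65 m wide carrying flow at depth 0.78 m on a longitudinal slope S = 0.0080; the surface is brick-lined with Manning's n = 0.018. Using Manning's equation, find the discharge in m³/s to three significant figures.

12.6 m³/s

A = b·y = 4.65 × 0.78 = 3.627 m²
P = b + 2y = 4.65 + 2×0.78 = 6.210 m
R = A/P = 3.627/6.210 = 0.5841 m
Q = (1/n)·A·R^(2/3)·S^(1/2) = (1/0.018) × 3.627 × 0.5841^(2/3) × 0.0080^(1/2) = 12.59 m³/s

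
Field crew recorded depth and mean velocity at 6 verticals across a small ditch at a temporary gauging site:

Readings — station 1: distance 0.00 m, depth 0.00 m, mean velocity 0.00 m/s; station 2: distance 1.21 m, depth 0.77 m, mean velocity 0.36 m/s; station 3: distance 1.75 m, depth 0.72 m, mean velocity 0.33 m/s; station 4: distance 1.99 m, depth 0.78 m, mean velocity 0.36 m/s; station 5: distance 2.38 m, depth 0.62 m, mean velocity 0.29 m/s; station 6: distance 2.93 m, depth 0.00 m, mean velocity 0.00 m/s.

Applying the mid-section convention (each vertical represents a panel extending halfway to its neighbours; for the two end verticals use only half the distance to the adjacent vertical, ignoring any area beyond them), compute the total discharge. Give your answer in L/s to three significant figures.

w_2 = (1.75 − 0.00)/2 = 0.875 m; q_2 = 0.36 × 0.77 × 0.875 = 0.2426 m³/s
w_3 = (1.99 − 1.21)/2 = 0.39 m; q_3 = 0.33 × 0.72 × 0.39 = 0.09266 m³/s
w_4 = (2.38 − 1.75)/2 = 0.315 m; q_4 = 0.36 × 0.78 × 0.315 = 0.08845 m³/s
w_5 = (2.93 − 1.99)/2 = 0.47 m; q_5 = 0.29 × 0.62 × 0.47 = 0.08451 m³/s
Stations 1, 6 contribute zero (depth or velocity is 0).
Q = Σ qᵢ = 0.5082 m³/s
= 0.5082 × 1000 = 508.2 L/s

508 L/s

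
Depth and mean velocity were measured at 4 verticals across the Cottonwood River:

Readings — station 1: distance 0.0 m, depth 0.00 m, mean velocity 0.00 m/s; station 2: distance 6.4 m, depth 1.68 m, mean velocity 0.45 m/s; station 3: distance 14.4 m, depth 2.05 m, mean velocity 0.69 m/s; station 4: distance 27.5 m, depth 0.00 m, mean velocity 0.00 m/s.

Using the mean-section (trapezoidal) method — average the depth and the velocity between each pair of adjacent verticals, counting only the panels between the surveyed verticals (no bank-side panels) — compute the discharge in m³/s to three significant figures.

Panel 1-2: Δb = 6.4 m, d̄ = (0.00+1.68)/2 = 0.84, v̄ = (0.00+0.45)/2 = 0.225 → q = 6.4×0.84×0.225 = 1.210 m³/s
Panel 2-3: Δb = 8 m, d̄ = (1.68+2.05)/2 = 1.865, v̄ = (0.45+0.69)/2 = 0.57 → q = 8×1.865×0.57 = 8.504 m³/s
Panel 3-4: Δb = 13.1 m, d̄ = (2.05+0.00)/2 = 1.025, v̄ = (0.69+0.00)/2 = 0.345 → q = 13.1×1.025×0.345 = 4.632 m³/s
Q = Σ q = 14.35 m³/s

14.3 m³/s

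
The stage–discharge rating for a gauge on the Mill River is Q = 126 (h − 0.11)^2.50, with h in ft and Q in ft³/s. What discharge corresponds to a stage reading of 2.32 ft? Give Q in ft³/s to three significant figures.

Q = 126 × (2.32 − 0.11)^2.50 = 126 × 2.21^2.50 = 914.9 ft³/s

915 ft³/s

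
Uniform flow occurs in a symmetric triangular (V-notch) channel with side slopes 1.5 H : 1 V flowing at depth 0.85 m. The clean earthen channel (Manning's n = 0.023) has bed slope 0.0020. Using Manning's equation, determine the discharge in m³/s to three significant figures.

1.05 m³/s

A = z·y² = 1.5×0.85² = 1.084 m²
P = 2y√(1+z²) = 2×0.85×√(1+1.5²) = 3.065 m
R = A/P = 1.084/3.065 = 0.3536 m
Q = (1/n)·A·R^(2/3)·S^(1/2) = (1/0.023) × 1.084 × 0.3536^(2/3) × 0.0020^(1/2) = 1.054 m³/s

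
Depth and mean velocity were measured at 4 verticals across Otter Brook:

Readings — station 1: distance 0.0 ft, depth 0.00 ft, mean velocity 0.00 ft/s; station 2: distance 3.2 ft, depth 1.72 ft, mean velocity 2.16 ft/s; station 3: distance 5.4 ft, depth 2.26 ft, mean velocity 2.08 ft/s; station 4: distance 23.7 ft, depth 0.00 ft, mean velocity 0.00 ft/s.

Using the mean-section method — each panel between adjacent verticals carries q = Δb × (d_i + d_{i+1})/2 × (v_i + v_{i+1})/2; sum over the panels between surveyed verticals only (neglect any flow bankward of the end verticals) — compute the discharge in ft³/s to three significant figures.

Panel 1-2: Δb = 3.2 ft, d̄ = (0.00+1.72)/2 = 0.86, v̄ = (0.00+2.16)/2 = 1.08 → q = 3.2×0.86×1.08 = 2.972 ft³/s
Panel 2-3: Δb = 2.2 ft, d̄ = (1.72+2.26)/2 = 1.99, v̄ = (2.16+2.08)/2 = 2.12 → q = 2.2×1.99×2.12 = 9.281 ft³/s
Panel 3-4: Δb = 18.3 ft, d̄ = (2.26+0.00)/2 = 1.13, v̄ = (2.08+0.00)/2 = 1.04 → q = 18.3×1.13×1.04 = 21.51 ft³/s
Q = Σ q = 33.76 ft³/s

33.8 ft³/s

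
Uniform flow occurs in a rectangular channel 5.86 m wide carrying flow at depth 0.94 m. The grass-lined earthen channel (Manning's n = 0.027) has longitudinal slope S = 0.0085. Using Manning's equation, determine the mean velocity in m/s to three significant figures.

2.72 m/s

A = b·y = 5.86 × 0.94 = 5.508 m²
P = b + 2y = 5.86 + 2×0.94 = 7.740 m
R = A/P = 5.508/7.740 = 0.7117 m
Q = (1/n)·A·R^(2/3)·S^(1/2) = (1/0.027) × 5.508 × 0.7117^(2/3) × 0.0085^(1/2) = 14.99 m³/s
V = Q/A = 14.99/5.508 = 2.722 m/s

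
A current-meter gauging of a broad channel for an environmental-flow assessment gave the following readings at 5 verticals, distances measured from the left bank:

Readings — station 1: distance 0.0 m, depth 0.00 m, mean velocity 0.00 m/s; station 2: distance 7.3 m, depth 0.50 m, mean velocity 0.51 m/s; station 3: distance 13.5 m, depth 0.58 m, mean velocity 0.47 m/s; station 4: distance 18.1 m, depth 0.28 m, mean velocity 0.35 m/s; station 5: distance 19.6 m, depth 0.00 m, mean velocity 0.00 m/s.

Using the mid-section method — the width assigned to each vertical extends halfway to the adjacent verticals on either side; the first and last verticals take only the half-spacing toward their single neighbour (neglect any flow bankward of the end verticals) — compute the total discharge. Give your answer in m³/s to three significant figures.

3.49 m³/s

w_2 = (13.5 − 0.0)/2 = 6.75 m; q_2 = 0.51 × 0.50 × 6.75 = 1.721 m³/s
w_3 = (18.1 − 7.3)/2 = 5.4 m; q_3 = 0.47 × 0.58 × 5.4 = 1.472 m³/s
w_4 = (19.6 − 13.5)/2 = 3.05 m; q_4 = 0.35 × 0.28 × 3.05 = 0.2989 m³/s
Stations 1, 5 contribute zero (depth or velocity is 0).
Q = Σ qᵢ = 3.492 m³/s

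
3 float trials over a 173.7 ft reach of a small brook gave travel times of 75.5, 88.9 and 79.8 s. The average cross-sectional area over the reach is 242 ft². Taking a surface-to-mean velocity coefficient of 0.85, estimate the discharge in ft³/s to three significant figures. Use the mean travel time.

t̄ = (75.5 + 88.9 + 79.8) / 3 = 81.4 s
v_surface = L / t̄ = 173.7 / 81.4 = 2.134 ft/s
v_mean = 0.85 × 2.134 = 1.814 ft/s
Q = A × v_mean = 242 × 1.814 = 438.9 ft³/s

439 ft³/s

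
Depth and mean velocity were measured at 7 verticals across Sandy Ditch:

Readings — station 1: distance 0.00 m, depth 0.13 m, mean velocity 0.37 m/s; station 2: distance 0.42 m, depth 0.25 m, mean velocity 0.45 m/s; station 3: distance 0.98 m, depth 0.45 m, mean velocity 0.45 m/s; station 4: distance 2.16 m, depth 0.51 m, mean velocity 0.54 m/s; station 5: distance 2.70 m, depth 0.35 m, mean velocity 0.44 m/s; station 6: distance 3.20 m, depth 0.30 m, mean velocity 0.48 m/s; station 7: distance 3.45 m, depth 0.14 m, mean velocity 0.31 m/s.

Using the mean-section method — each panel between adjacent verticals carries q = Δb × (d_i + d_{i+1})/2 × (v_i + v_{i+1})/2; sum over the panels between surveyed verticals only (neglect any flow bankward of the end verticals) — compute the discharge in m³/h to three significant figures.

Panel 1-2: Δb = 0.42 m, d̄ = (0.13+0.25)/2 = 0.19, v̄ = (0.37+0.45)/2 = 0.41 → q = 0.42×0.19×0.41 = 0.03272 m³/s
Panel 2-3: Δb = 0.56 m, d̄ = (0.25+0.45)/2 = 0.35, v̄ = (0.45+0.45)/2 = 0.45 → q = 0.56×0.35×0.45 = 0.08820 m³/s
Panel 3-4: Δb = 1.18 m, d̄ = (0.45+0.51)/2 = 0.48, v̄ = (0.45+0.54)/2 = 0.495 → q = 1.18×0.48×0.495 = 0.2804 m³/s
Panel 4-5: Δb = 0.54 m, d̄ = (0.51+0.35)/2 = 0.43, v̄ = (0.54+0.44)/2 = 0.49 → q = 0.54×0.43×0.49 = 0.1138 m³/s
Panel 5-6: Δb = 0.5 m, d̄ = (0.35+0.30)/2 = 0.325, v̄ = (0.44+0.48)/2 = 0.46 → q = 0.5×0.325×0.46 = 0.07475 m³/s
Panel 6-7: Δb = 0.25 m, d̄ = (0.30+0.14)/2 = 0.22, v̄ = (0.48+0.31)/2 = 0.395 → q = 0.25×0.22×0.395 = 0.02173 m³/s
Q = Σ q = 0.6115 m³/s
= 0.6115 × 3600 = 2202 m³/h

2200 m³/h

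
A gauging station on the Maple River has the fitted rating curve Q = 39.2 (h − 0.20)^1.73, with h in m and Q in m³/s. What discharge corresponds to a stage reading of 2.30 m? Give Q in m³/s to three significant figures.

Q = 39.2 × (2.30 − 0.20)^1.73 = 39.2 × 2.1^1.73 = 141.5 m³/s

141 m³/s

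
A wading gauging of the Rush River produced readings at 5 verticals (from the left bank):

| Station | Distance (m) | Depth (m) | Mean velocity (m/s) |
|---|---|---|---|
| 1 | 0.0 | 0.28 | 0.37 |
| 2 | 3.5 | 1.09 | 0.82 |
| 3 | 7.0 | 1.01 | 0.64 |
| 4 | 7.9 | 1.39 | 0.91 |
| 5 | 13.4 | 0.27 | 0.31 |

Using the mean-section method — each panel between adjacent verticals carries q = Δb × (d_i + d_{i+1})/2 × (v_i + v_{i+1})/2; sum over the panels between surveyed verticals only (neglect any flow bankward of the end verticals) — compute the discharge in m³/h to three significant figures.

27800 m³/h

Panel 1-2: Δb = 3.5 m, d̄ = (0.28+1.09)/2 = 0.685, v̄ = (0.37+0.82)/2 = 0.595 → q = 3.5×0.685×0.595 = 1.427 m³/s
Panel 2-3: Δb = 3.5 m, d̄ = (1.09+1.01)/2 = 1.05, v̄ = (0.82+0.64)/2 = 0.73 → q = 3.5×1.05×0.73 = 2.683 m³/s
Panel 3-4: Δb = 0.9 m, d̄ = (1.01+1.39)/2 = 1.2, v̄ = (0.64+0.91)/2 = 0.775 → q = 0.9×1.2×0.775 = 0.8370 m³/s
Panel 4-5: Δb = 5.5 m, d̄ = (1.39+0.27)/2 = 0.83, v̄ = (0.91+0.31)/2 = 0.61 → q = 5.5×0.83×0.61 = 2.785 m³/s
Q = Σ q = 7.731 m³/s
= 7.731 × 3600 = 27830 m³/h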